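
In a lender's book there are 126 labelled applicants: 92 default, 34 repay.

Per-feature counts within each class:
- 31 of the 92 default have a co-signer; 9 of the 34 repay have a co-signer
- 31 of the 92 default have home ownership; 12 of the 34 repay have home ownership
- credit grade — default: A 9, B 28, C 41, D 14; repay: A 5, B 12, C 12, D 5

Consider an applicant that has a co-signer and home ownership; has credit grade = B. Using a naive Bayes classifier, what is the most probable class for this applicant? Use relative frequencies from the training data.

default

default: (92/126) × (31/92) × (31/92) × (28/92) ≈ 0.025231
repay: (34/126) × (9/34) × (12/34) × (12/34) ≈ 0.00889768
Highest score → default.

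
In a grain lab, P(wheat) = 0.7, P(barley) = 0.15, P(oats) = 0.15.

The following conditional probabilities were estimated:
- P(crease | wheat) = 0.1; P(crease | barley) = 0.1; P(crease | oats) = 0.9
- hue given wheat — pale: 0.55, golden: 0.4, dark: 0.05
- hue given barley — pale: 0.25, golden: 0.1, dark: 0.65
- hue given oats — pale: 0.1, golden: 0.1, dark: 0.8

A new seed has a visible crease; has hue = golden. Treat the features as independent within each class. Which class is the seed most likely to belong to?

wheat: 0.7 × 0.1 × 0.4 = 0.028
barley: 0.15 × 0.1 × 0.1 = 0.0015
oats: 0.15 × 0.9 × 0.1 = 0.0135
Highest score → wheat.

wheat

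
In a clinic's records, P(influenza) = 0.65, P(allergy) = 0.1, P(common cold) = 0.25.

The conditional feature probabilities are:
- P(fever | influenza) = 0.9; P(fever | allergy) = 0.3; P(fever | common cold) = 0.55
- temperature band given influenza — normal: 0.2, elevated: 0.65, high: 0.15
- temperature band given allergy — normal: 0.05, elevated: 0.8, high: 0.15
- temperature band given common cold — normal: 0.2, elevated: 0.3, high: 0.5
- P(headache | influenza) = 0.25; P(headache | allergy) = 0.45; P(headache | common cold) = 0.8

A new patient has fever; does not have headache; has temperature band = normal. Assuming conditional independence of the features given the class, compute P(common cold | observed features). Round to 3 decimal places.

influenza: 0.65 × 0.9 × 0.2 × (1−0.25) = 0.08775
allergy: 0.1 × 0.3 × 0.05 × (1−0.45) = 0.000825
common cold: 0.25 × 0.55 × 0.2 × (1−0.8) = 0.0055
P(common cold | x) = 0.0055 / 0.094075 ≈ 0.058

0.058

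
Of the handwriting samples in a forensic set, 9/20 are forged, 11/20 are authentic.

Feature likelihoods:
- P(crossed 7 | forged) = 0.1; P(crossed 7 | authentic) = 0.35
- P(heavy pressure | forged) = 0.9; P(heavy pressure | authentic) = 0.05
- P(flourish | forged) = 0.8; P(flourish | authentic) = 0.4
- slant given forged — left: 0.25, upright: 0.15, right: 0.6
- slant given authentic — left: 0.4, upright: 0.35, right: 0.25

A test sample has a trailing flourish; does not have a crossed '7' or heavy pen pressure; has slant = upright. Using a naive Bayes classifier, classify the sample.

forged: 0.45 × (1−0.1) × (1−0.9) × 0.8 × 0.15 = 0.00486
authentic: 0.55 × (1−0.35) × (1−0.05) × 0.4 × 0.35 = 0.0475475
Highest score → authentic.

authentic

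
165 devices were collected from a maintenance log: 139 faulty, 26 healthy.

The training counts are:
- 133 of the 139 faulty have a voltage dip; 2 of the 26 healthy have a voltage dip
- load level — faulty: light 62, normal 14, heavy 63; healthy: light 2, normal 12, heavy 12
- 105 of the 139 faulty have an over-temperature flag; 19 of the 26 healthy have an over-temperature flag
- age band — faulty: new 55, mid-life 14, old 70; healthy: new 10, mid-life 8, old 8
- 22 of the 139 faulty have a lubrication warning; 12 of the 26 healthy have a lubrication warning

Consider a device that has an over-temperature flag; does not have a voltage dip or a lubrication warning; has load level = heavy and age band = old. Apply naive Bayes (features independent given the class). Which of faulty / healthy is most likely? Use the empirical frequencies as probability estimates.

healthy

faulty: (139/165) × (6/139) × (63/139) × (105/139) × (70/139) × (117/139) ≈ 0.00527742
healthy: (26/165) × (24/26) × (12/26) × (19/26) × (8/26) × (14/26) ≈ 0.00812806
Highest score → healthy.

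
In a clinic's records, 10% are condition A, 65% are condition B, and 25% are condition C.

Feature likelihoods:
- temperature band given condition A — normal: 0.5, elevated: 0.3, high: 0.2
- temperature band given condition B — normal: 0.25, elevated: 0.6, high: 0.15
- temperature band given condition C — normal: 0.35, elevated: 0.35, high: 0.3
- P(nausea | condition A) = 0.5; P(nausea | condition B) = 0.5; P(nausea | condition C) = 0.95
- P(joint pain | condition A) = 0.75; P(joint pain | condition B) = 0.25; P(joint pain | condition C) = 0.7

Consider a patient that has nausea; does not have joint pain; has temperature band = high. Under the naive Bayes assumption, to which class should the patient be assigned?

condition A: 0.1 × 0.2 × 0.5 × (1−0.75) = 0.0025
condition B: 0.65 × 0.15 × 0.5 × (1−0.25) = 0.0365625
condition C: 0.25 × 0.3 × 0.95 × (1−0.7) = 0.021375
Highest score → condition B.

condition B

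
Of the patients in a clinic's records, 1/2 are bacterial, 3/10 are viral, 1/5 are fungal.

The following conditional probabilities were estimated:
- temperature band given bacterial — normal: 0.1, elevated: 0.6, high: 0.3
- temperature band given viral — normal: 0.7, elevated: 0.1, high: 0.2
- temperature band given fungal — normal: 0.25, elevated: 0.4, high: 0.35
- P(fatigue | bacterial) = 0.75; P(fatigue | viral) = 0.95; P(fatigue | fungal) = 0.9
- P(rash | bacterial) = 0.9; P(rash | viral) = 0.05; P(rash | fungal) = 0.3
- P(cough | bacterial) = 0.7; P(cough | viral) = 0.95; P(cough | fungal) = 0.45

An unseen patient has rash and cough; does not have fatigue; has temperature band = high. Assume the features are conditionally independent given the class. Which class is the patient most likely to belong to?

bacterial

bacterial: 0.5 × 0.3 × (1−0.75) × 0.9 × 0.7 = 0.023625
viral: 0.3 × 0.2 × (1−0.95) × 0.05 × 0.95 = 0.0001425
fungal: 0.2 × 0.35 × (1−0.9) × 0.3 × 0.45 = 0.000945
Highest score → bacterial.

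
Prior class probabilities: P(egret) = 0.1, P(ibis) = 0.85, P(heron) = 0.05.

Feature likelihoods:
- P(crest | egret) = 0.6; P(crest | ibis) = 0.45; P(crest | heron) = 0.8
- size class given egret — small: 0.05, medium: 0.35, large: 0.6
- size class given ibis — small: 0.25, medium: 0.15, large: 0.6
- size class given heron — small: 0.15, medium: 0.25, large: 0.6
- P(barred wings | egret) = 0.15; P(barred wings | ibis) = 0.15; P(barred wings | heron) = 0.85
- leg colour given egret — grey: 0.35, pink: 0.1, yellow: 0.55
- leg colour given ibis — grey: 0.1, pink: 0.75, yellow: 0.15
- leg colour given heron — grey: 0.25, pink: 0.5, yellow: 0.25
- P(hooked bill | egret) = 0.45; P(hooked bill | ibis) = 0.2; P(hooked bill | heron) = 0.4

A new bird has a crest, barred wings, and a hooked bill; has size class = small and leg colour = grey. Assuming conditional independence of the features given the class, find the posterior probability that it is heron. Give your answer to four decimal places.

egret: 0.1 × 0.6 × 0.05 × 0.15 × 0.35 × 0.45 = 0.000070875
ibis: 0.85 × 0.45 × 0.25 × 0.15 × 0.1 × 0.2 = 0.000286875
heron: 0.05 × 0.8 × 0.15 × 0.85 × 0.25 × 0.4 = 0.00051
P(heron | x) = 0.00051 / 0.00086775 ≈ 0.5877

0.5877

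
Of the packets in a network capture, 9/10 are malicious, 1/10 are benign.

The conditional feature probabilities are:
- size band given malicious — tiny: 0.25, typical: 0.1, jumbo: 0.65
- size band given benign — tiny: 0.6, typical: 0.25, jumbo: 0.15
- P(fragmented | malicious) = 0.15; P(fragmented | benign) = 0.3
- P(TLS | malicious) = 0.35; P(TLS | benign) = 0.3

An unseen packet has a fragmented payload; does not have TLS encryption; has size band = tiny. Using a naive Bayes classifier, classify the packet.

malicious: 0.9 × 0.25 × 0.15 × (1−0.35) = 0.0219375
benign: 0.1 × 0.6 × 0.3 × (1−0.3) = 0.0126
Highest score → malicious.

malicious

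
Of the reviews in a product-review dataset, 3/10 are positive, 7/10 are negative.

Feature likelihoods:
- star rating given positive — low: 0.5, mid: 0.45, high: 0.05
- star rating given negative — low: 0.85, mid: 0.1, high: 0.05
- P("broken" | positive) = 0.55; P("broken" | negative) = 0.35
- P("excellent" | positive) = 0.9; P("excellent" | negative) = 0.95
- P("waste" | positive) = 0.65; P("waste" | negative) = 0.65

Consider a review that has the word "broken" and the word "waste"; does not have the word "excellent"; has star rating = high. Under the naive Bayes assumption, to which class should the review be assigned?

positive

positive: 0.3 × 0.05 × 0.55 × (1−0.9) × 0.65 = 0.00053625
negative: 0.7 × 0.05 × 0.35 × (1−0.95) × 0.65 = 0.000398125
Highest score → positive.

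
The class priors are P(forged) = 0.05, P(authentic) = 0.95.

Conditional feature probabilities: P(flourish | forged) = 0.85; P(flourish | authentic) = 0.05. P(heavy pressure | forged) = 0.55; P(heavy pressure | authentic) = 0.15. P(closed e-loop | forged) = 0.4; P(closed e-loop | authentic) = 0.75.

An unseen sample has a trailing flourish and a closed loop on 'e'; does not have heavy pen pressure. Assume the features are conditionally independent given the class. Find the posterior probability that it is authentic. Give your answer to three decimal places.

forged: 0.05 × 0.85 × (1−0.55) × 0.4 = 0.00765
authentic: 0.95 × 0.05 × (1−0.15) × 0.75 = 0.03028125
P(authentic | x) = 0.03028125 / 0.03793125 ≈ 0.798

0.798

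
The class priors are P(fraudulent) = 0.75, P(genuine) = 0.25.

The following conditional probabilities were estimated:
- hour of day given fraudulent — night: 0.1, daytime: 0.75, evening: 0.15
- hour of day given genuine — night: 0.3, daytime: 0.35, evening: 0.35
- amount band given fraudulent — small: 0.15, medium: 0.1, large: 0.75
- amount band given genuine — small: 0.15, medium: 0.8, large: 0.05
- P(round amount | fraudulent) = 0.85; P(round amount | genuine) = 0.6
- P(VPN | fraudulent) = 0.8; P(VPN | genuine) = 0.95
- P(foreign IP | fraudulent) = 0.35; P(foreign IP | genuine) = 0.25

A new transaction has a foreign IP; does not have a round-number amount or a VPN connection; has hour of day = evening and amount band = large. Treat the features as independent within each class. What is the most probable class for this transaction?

fraudulent

fraudulent: 0.75 × 0.15 × 0.75 × (1−0.85) × (1−0.8) × 0.35 = 0.0008859375
genuine: 0.25 × 0.35 × 0.05 × (1−0.6) × (1−0.95) × 0.25 = 0.000021875
Highest score → fraudulent.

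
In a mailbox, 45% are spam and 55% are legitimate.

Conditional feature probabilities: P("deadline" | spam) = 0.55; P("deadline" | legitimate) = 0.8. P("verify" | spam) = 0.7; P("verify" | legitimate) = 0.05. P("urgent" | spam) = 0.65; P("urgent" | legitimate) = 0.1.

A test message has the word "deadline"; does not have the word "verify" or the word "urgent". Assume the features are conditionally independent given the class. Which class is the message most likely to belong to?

legitimate

spam: 0.45 × 0.55 × (1−0.7) × (1−0.65) = 0.0259875
legitimate: 0.55 × 0.8 × (1−0.05) × (1−0.1) = 0.3762
Highest score → legitimate.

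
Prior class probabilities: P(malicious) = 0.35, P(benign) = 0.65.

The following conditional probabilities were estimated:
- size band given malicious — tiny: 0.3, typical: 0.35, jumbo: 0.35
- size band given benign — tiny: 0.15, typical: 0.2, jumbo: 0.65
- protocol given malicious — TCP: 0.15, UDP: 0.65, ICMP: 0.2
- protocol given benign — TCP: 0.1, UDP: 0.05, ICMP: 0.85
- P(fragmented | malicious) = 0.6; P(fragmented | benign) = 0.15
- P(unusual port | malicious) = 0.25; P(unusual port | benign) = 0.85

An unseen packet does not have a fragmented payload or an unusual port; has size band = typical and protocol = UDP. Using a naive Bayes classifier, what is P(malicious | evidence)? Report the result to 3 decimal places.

malicious: 0.35 × 0.35 × 0.65 × (1−0.6) × (1−0.25) = 0.0238875
benign: 0.65 × 0.2 × 0.05 × (1−0.15) × (1−0.85) = 0.00082875
P(malicious | x) = 0.0238875 / 0.02471625 ≈ 0.966

0.966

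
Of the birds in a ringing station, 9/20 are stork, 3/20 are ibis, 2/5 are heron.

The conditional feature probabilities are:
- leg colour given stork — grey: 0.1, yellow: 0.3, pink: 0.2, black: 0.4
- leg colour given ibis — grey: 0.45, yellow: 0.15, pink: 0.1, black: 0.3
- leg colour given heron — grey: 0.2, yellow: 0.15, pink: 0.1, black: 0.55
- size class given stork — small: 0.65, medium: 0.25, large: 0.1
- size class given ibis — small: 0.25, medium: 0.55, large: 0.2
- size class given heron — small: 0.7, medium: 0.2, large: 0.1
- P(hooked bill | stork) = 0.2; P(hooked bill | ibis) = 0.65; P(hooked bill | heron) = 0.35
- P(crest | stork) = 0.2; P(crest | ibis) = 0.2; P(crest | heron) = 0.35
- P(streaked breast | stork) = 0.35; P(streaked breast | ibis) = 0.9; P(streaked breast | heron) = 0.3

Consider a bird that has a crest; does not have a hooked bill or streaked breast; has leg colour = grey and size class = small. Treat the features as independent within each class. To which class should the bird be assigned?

heron

stork: 0.45 × 0.1 × 0.65 × (1−0.2) × 0.2 × (1−0.35) = 0.003042
ibis: 0.15 × 0.45 × 0.25 × (1−0.65) × 0.2 × (1−0.9) = 0.000118125
heron: 0.4 × 0.2 × 0.7 × (1−0.35) × 0.35 × (1−0.3) = 0.008918
Highest score → heron.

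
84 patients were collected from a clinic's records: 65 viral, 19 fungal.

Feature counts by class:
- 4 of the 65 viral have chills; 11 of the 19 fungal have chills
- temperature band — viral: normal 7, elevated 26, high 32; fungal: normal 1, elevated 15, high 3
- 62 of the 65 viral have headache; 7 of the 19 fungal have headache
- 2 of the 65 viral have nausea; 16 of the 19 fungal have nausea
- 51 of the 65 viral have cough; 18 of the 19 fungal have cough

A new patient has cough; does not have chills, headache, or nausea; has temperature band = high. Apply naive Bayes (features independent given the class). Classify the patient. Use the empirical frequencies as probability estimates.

viral

viral: (65/84) × (61/65) × (32/65) × (3/65) × (63/65) × (51/65) ≈ 0.0125481
fungal: (19/84) × (8/19) × (3/19) × (12/19) × (3/19) × (18/19) ≈ 0.00142067
Highest score → viral.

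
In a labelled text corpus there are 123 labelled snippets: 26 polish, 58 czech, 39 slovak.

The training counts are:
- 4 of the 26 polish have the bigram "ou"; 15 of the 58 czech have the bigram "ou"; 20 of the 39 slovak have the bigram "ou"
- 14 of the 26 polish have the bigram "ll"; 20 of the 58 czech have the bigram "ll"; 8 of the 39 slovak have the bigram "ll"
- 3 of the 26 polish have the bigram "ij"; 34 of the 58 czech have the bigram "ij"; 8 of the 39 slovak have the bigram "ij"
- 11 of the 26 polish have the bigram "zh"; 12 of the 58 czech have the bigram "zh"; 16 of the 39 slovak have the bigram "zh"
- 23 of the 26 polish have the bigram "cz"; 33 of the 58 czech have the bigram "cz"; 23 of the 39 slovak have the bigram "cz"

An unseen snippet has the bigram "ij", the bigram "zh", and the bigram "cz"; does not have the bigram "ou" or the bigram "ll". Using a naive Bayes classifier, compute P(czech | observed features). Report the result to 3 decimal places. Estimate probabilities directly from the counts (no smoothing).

0.621

polish: (26/123) × (22/26) × (12/26) × (3/26) × (11/26) × (23/26) ≈ 0.0035649
czech: (58/123) × (43/58) × (38/58) × (34/58) × (12/58) × (33/58) ≈ 0.0158055
slovak: (39/123) × (19/39) × (31/39) × (8/39) × (16/39) × (23/39) ≈ 0.00609382
P(czech | x) = 0.0158055 / 0.02546422 ≈ 0.621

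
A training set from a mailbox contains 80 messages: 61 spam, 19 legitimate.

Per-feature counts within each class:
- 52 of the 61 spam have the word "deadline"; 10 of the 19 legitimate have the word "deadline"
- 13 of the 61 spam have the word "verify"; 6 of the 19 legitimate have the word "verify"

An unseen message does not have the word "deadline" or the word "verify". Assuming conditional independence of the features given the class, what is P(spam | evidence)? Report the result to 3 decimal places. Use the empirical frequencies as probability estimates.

0.535

spam: (61/80) × (9/61) × (48/61) ≈ 0.0885246
legitimate: (19/80) × (9/19) × (13/19) ≈ 0.0769737
P(spam | x) = 0.0885246 / 0.1654983 ≈ 0.535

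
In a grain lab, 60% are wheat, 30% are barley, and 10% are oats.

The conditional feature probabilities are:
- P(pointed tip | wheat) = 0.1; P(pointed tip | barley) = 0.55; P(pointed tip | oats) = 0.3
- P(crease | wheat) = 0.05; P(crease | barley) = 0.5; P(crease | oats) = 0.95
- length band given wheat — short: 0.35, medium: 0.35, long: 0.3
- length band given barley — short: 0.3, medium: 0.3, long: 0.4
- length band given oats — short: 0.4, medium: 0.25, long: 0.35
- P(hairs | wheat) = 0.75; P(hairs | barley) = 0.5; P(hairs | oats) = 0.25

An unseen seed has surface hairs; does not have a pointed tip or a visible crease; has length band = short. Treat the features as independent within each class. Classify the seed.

wheat

wheat: 0.6 × (1−0.1) × (1−0.05) × 0.35 × 0.75 = 0.1346625
barley: 0.3 × (1−0.55) × (1−0.5) × 0.3 × 0.5 = 0.010125
oats: 0.1 × (1−0.3) × (1−0.95) × 0.4 × 0.25 = 0.00035
Highest score → wheat.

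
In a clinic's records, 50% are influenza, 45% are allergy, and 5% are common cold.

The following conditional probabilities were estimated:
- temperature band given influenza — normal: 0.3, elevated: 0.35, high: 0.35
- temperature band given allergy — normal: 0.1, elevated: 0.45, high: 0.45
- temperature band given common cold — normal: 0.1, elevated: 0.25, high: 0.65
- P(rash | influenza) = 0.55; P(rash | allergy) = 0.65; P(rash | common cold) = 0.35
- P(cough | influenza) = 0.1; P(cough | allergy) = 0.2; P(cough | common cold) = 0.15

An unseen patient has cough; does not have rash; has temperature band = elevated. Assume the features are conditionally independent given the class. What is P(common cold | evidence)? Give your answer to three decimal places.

0.052

influenza: 0.5 × 0.35 × (1−0.55) × 0.1 = 0.007875
allergy: 0.45 × 0.45 × (1−0.65) × 0.2 = 0.014175
common cold: 0.05 × 0.25 × (1−0.35) × 0.15 = 0.00121875
P(common cold | x) = 0.00121875 / 0.02326875 ≈ 0.052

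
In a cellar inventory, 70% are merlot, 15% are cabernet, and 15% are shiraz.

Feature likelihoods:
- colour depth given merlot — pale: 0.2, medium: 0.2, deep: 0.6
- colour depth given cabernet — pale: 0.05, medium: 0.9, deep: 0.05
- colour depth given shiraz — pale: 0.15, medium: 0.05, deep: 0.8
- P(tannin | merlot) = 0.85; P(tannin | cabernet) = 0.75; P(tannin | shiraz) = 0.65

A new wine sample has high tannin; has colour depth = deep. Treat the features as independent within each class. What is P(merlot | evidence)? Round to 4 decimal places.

0.8102

merlot: 0.7 × 0.6 × 0.85 = 0.357
cabernet: 0.15 × 0.05 × 0.75 = 0.005625
shiraz: 0.15 × 0.8 × 0.65 = 0.078
P(merlot | x) = 0.357 / 0.440625 ≈ 0.8102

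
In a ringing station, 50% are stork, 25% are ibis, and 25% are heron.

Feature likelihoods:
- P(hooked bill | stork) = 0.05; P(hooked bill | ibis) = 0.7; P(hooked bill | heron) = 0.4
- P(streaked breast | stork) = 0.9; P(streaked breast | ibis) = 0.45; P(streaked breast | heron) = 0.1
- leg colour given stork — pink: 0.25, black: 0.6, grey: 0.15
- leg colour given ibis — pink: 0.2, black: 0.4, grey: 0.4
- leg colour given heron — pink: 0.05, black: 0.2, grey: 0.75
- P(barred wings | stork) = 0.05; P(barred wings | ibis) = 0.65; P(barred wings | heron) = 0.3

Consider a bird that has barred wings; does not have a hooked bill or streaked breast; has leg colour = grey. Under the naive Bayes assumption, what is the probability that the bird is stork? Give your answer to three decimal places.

stork: 0.5 × (1−0.05) × (1−0.9) × 0.15 × 0.05 = 0.00035625
ibis: 0.25 × (1−0.7) × (1−0.45) × 0.4 × 0.65 = 0.010725
heron: 0.25 × (1−0.4) × (1−0.1) × 0.75 × 0.3 = 0.030375
P(stork | x) = 0.00035625 / 0.04145625 ≈ 0.009

0.009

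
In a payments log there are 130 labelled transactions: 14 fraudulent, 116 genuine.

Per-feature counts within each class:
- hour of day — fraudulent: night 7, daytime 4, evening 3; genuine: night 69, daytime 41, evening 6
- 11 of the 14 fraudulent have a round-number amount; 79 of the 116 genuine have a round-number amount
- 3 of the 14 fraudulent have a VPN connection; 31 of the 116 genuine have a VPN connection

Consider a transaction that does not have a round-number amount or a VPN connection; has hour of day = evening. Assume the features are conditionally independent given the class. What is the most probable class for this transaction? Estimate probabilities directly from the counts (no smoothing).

fraudulent: (14/130) × (3/14) × (3/14) × (11/14) ≈ 0.0038854
genuine: (116/130) × (6/116) × (37/116) × (85/116) ≈ 0.0107873
Highest score → genuine.

genuine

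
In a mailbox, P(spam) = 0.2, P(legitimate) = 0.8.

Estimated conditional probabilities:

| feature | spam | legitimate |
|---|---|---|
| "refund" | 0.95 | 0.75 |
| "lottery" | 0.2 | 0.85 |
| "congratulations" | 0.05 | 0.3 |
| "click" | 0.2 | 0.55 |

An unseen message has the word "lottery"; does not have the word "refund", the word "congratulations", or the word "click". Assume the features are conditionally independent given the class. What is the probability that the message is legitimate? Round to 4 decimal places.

0.9724

spam: 0.2 × (1−0.95) × 0.2 × (1−0.05) × (1−0.2) = 0.00152
legitimate: 0.8 × (1−0.75) × 0.85 × (1−0.3) × (1−0.55) = 0.05355
P(legitimate | x) = 0.05355 / 0.05507 ≈ 0.9724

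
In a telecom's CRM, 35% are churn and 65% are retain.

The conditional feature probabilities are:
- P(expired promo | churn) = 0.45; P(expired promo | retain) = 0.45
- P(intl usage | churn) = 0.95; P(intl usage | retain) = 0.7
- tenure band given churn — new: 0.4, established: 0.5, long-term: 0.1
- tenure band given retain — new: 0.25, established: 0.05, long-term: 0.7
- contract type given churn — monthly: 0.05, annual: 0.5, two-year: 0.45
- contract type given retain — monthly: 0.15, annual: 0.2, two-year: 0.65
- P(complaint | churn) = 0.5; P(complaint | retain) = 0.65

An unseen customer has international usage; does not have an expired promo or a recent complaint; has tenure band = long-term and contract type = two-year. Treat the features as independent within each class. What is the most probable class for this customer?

churn: 0.35 × (1−0.45) × 0.95 × 0.1 × 0.45 × (1−0.5) = 0.0041146875
retain: 0.65 × (1−0.45) × 0.7 × 0.7 × 0.65 × (1−0.65) = 0.0398523125
Highest score → retain.

retain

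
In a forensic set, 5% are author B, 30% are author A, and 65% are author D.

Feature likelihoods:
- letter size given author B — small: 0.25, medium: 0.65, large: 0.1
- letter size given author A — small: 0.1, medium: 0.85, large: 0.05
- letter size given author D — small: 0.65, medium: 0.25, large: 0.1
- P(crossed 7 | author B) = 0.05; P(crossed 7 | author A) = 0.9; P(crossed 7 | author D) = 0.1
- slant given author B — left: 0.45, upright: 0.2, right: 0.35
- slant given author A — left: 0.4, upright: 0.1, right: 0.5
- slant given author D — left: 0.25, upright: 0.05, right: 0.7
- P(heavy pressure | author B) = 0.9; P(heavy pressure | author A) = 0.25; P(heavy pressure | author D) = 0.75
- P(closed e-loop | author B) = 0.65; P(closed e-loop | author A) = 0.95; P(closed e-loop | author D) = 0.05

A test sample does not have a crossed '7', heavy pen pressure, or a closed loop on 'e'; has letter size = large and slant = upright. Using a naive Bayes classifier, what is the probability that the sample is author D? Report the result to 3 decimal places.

author B: 0.05 × 0.1 × (1−0.05) × 0.2 × (1−0.9) × (1−0.65) = 0.00003325
author A: 0.3 × 0.05 × (1−0.9) × 0.1 × (1−0.25) × (1−0.95) = 0.000005625
author D: 0.65 × 0.1 × (1−0.1) × 0.05 × (1−0.75) × (1−0.05) = 0.0006946875
P(author D | x) = 0.0006946875 / 0.0007335625 ≈ 0.947

0.947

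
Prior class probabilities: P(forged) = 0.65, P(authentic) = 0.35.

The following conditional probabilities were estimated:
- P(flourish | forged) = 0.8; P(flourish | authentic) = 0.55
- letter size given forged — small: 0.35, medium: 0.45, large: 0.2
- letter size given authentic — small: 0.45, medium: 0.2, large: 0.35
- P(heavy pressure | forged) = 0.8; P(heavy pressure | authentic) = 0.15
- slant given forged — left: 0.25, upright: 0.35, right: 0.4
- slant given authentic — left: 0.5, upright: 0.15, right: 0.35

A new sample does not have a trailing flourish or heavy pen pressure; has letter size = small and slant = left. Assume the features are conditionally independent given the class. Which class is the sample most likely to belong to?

authentic

forged: 0.65 × (1−0.8) × 0.35 × (1−0.8) × 0.25 = 0.002275
authentic: 0.35 × (1−0.55) × 0.45 × (1−0.15) × 0.5 = 0.030121875
Highest score → authentic.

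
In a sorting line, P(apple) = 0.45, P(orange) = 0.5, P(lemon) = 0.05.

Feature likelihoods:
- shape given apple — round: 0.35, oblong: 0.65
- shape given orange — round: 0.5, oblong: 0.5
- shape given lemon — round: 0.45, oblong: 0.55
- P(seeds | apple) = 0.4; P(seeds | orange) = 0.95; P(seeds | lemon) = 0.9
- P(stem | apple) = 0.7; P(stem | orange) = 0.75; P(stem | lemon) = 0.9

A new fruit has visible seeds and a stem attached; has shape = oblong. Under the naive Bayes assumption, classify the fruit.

orange

apple: 0.45 × 0.65 × 0.4 × 0.7 = 0.0819
orange: 0.5 × 0.5 × 0.95 × 0.75 = 0.178125
lemon: 0.05 × 0.55 × 0.9 × 0.9 = 0.022275
Highest score → orange.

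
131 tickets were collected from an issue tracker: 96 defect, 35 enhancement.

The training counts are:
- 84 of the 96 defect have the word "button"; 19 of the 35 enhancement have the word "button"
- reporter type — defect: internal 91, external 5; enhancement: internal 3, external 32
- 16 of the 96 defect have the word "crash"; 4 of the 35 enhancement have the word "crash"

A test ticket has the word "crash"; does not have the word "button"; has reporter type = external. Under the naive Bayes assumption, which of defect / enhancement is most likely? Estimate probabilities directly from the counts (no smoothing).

enhancement

defect: (96/131) × (12/96) × (5/96) × (16/96) ≈ 0.000795165
enhancement: (35/131) × (16/35) × (32/35) × (4/35) ≈ 0.0127621
Highest score → enhancement.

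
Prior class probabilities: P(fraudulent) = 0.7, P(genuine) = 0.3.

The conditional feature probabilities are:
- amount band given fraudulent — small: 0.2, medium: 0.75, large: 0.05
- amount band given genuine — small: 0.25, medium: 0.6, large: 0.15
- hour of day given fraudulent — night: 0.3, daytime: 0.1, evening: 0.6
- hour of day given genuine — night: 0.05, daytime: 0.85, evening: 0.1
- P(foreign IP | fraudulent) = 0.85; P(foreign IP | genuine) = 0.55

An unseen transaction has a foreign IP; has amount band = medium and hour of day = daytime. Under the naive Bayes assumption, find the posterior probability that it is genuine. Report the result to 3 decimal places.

fraudulent: 0.7 × 0.75 × 0.1 × 0.85 = 0.044625
genuine: 0.3 × 0.6 × 0.85 × 0.55 = 0.08415
P(genuine | x) = 0.08415 / 0.128775 ≈ 0.653

0.653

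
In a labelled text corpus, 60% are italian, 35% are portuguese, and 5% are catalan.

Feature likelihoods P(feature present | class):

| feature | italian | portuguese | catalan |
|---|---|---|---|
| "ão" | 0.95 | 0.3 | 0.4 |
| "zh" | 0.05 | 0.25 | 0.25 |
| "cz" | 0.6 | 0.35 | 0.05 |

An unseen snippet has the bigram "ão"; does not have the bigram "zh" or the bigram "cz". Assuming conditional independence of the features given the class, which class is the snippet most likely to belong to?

italian: 0.6 × 0.95 × (1−0.05) × (1−0.6) = 0.2166
portuguese: 0.35 × 0.3 × (1−0.25) × (1−0.35) = 0.0511875
catalan: 0.05 × 0.4 × (1−0.25) × (1−0.05) = 0.01425
Highest score → italian.

italian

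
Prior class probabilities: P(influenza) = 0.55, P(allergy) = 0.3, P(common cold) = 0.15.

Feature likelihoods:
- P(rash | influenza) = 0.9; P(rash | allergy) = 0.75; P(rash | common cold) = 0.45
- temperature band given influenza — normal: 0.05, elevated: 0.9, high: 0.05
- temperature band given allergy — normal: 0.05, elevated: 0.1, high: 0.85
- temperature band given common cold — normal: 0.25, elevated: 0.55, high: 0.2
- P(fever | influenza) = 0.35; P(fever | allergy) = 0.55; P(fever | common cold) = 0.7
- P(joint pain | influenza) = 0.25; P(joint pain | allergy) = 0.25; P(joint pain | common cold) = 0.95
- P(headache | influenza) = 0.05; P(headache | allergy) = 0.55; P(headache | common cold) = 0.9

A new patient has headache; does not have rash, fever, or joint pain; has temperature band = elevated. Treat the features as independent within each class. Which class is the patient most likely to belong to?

allergy

influenza: 0.55 × (1−0.9) × 0.9 × (1−0.35) × (1−0.25) × 0.05 = 0.0012065625
allergy: 0.3 × (1−0.75) × 0.1 × (1−0.55) × (1−0.25) × 0.55 = 0.0013921875
common cold: 0.15 × (1−0.45) × 0.55 × (1−0.7) × (1−0.95) × 0.9 = 0.0006125625
Highest score → allergy.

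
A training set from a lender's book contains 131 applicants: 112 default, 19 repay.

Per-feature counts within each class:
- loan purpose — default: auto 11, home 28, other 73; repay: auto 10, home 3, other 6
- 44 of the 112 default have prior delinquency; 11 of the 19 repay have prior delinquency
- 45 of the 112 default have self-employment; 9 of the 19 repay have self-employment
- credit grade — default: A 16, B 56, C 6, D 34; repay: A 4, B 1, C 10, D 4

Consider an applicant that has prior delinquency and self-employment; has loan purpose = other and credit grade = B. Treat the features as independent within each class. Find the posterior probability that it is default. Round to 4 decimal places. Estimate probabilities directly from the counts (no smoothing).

0.9852

default: (112/131) × (73/112) × (44/112) × (45/112) × (56/112) ≈ 0.0439795
repay: (19/131) × (6/19) × (11/19) × (9/19) × (1/19) ≈ 0.00066108
P(default | x) = 0.0439795 / 0.04464058 ≈ 0.9852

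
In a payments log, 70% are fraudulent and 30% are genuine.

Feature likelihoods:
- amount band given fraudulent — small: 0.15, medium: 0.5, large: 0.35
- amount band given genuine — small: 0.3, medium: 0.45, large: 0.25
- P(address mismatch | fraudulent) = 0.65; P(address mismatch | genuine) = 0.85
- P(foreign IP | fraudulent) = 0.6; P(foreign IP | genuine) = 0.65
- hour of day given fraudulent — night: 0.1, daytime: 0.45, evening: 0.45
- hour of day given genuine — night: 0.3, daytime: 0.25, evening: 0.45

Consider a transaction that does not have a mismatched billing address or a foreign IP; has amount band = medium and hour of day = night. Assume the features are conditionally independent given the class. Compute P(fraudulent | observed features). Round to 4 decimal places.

0.6974

fraudulent: 0.7 × 0.5 × (1−0.65) × (1−0.6) × 0.1 = 0.0049
genuine: 0.3 × 0.45 × (1−0.85) × (1−0.65) × 0.3 = 0.00212625
P(fraudulent | x) = 0.0049 / 0.00702625 ≈ 0.6974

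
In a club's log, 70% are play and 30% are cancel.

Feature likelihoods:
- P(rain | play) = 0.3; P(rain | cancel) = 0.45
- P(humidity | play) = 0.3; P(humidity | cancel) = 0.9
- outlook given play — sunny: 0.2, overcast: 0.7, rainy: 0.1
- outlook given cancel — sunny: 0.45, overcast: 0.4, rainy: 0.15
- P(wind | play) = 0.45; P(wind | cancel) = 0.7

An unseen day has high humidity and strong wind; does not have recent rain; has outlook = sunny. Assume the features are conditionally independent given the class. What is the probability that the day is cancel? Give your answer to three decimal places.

0.780

play: 0.7 × (1−0.3) × 0.3 × 0.2 × 0.45 = 0.01323
cancel: 0.3 × (1−0.45) × 0.9 × 0.45 × 0.7 = 0.0467775
P(cancel | x) = 0.0467775 / 0.0600075 ≈ 0.780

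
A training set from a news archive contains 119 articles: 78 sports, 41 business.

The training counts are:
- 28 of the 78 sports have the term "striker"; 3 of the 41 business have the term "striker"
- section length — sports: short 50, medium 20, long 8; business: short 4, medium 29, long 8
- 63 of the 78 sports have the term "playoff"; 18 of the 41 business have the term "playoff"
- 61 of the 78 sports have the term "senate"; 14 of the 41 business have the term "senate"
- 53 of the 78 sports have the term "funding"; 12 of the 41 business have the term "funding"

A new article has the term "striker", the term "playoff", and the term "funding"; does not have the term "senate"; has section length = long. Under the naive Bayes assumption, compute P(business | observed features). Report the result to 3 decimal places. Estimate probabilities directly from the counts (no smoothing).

0.126

sports: (78/119) × (28/78) × (8/78) × (63/78) × (17/78) × (53/78) ≈ 0.00288661
business: (41/119) × (3/41) × (8/41) × (18/41) × (27/41) × (12/41) ≈ 0.000416242
P(business | x) = 0.000416242 / 0.003302852 ≈ 0.126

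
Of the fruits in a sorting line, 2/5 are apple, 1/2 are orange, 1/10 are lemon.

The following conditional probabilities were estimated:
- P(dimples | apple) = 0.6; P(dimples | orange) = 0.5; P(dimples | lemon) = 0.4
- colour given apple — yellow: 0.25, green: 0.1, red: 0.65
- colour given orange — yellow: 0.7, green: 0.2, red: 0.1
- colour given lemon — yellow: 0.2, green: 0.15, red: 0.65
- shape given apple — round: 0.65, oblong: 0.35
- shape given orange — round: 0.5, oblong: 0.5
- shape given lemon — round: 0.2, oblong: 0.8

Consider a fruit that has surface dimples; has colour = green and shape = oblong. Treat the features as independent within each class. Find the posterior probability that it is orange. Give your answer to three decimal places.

0.654

apple: 0.4 × 0.6 × 0.1 × 0.35 = 0.0084
orange: 0.5 × 0.5 × 0.2 × 0.5 = 0.025
lemon: 0.1 × 0.4 × 0.15 × 0.8 = 0.0048
P(orange | x) = 0.025 / 0.0382 ≈ 0.654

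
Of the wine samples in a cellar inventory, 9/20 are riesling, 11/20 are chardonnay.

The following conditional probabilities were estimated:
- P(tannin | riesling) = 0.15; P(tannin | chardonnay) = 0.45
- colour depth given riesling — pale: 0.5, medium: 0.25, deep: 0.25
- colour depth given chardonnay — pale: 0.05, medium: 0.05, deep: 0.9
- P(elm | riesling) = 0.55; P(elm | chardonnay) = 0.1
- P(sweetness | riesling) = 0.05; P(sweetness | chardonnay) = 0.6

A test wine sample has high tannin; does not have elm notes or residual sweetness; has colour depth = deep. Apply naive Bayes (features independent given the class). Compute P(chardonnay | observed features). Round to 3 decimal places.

0.917

riesling: 0.45 × 0.15 × 0.25 × (1−0.55) × (1−0.05) = 0.0072140625
chardonnay: 0.55 × 0.45 × 0.9 × (1−0.1) × (1−0.6) = 0.08019
P(chardonnay | x) = 0.08019 / 0.0874040625 ≈ 0.917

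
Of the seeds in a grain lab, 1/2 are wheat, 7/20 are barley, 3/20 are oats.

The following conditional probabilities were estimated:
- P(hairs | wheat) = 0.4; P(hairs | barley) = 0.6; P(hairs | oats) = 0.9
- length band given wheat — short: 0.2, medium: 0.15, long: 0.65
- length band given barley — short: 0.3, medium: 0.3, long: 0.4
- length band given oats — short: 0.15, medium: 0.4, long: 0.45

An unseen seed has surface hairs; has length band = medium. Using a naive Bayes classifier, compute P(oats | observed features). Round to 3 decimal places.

wheat: 0.5 × 0.4 × 0.15 = 0.03
barley: 0.35 × 0.6 × 0.3 = 0.063
oats: 0.15 × 0.9 × 0.4 = 0.054
P(oats | x) = 0.054 / 0.147 ≈ 0.367

0.367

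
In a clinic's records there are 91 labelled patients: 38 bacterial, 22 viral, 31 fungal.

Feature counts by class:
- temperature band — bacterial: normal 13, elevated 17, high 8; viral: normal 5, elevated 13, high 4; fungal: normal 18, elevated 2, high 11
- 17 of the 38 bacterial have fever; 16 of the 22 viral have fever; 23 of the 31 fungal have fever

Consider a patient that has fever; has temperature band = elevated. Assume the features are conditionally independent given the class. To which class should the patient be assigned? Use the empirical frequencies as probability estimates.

viral

bacterial: (38/91) × (17/38) × (17/38) ≈ 0.0835743
viral: (22/91) × (13/22) × (16/22) ≈ 0.103896
fungal: (31/91) × (2/31) × (23/31) ≈ 0.0163063
Highest score → viral.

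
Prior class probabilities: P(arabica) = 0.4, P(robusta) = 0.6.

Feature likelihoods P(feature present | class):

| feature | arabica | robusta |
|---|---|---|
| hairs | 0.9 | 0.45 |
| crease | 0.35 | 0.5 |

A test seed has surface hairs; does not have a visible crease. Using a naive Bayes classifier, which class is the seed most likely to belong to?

arabica

arabica: 0.4 × 0.9 × (1−0.35) = 0.234
robusta: 0.6 × 0.45 × (1−0.5) = 0.135
Highest score → arabica.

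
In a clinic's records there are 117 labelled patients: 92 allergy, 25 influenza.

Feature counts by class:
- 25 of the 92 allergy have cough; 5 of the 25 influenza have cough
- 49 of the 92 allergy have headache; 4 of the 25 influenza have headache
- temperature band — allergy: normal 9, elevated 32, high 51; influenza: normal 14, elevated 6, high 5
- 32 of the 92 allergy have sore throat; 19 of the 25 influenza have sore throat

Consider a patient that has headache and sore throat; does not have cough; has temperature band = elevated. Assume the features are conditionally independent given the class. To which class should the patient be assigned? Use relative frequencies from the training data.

allergy

allergy: (92/117) × (67/92) × (49/92) × (32/92) × (32/92) ≈ 0.0368996
influenza: (25/117) × (20/25) × (4/25) × (6/25) × (19/25) ≈ 0.00498872
Highest score → allergy.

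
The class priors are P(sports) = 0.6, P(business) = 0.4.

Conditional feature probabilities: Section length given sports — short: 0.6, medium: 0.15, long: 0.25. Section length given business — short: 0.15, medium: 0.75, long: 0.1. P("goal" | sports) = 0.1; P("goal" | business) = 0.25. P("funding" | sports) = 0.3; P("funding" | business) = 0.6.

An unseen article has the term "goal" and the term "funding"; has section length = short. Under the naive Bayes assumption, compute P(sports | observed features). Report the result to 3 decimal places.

0.545

sports: 0.6 × 0.6 × 0.1 × 0.3 = 0.0108
business: 0.4 × 0.15 × 0.25 × 0.6 = 0.009
P(sports | x) = 0.0108 / 0.0198 ≈ 0.545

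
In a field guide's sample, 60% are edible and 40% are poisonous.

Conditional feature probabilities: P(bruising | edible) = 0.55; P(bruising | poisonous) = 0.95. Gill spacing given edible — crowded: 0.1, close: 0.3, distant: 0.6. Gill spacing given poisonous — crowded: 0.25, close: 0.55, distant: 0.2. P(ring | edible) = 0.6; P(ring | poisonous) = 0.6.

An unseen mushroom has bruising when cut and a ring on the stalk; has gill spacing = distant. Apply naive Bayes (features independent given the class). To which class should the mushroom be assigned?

edible: 0.6 × 0.55 × 0.6 × 0.6 = 0.1188
poisonous: 0.4 × 0.95 × 0.2 × 0.6 = 0.0456
Highest score → edible.

edible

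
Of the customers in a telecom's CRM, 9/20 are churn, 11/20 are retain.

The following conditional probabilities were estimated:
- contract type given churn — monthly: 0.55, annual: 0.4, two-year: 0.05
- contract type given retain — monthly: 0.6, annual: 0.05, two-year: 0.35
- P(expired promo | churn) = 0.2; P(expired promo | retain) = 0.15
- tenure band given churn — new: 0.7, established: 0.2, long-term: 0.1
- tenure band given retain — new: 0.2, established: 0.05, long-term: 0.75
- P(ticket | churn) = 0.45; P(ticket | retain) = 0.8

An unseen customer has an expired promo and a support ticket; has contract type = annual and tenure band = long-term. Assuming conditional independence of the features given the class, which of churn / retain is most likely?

retain

churn: 0.45 × 0.4 × 0.2 × 0.1 × 0.45 = 0.00162
retain: 0.55 × 0.05 × 0.15 × 0.75 × 0.8 = 0.002475
Highest score → retain.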